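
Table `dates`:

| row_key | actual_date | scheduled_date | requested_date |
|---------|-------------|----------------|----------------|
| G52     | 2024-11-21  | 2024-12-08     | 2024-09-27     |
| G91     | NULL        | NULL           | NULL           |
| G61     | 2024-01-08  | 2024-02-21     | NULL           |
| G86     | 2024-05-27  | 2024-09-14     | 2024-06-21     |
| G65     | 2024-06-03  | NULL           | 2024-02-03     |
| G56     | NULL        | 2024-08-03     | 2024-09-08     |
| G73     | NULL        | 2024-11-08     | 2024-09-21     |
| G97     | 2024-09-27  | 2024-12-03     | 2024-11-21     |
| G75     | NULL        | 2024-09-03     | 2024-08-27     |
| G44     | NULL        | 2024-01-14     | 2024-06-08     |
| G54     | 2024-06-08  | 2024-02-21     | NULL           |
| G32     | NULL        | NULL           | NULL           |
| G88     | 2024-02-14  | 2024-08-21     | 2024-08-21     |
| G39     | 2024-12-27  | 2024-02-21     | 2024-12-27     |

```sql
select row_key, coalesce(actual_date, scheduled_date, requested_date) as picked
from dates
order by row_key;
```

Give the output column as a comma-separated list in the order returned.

row_key=G32: actual_date=NULL, scheduled_date=NULL, requested_date=NULL (all NULL) → NULL
row_key=G39: actual_date=2024-12-27 → 2024-12-27
row_key=G44: actual_date=NULL, scheduled_date=2024-01-14 → 2024-01-14
row_key=G52: actual_date=2024-11-21 → 2024-11-21
row_key=G54: actual_date=2024-06-08 → 2024-06-08
row_key=G56: actual_date=NULL, scheduled_date=2024-08-03 → 2024-08-03
row_key=G61: actual_date=2024-01-08 → 2024-01-08
row_key=G65: actual_date=2024-06-03 → 2024-06-03
row_key=G73: actual_date=NULL, scheduled_date=2024-11-08 → 2024-11-08
row_key=G75: actual_date=NULL, scheduled_date=2024-09-03 → 2024-09-03
row_key=G86: actual_date=2024-05-27 → 2024-05-27
row_key=G88: actual_date=2024-02-14 → 2024-02-14
row_key=G91: actual_date=NULL, scheduled_date=NULL, requested_date=NULL (all NULL) → NULL
row_key=G97: actual_date=2024-09-27 → 2024-09-27

NULL, 2024-12-27, 2024-01-14, 2024-11-21, 2024-06-08, 2024-08-03, 2024-01-08, 2024-06-03, 2024-11-08, 2024-09-03, 2024-05-27, 2024-02-14, NULL, 2024-09-27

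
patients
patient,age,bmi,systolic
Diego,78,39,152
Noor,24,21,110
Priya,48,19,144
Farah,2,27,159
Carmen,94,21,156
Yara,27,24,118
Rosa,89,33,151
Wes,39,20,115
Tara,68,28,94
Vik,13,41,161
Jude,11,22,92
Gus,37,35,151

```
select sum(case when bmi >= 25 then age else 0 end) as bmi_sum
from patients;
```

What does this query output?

patient=Diego: ✓ → 78
patient=Noor: ✗
patient=Priya: ✗
patient=Farah: ✓ → 2
patient=Carmen: ✗
patient=Yara: ✗
patient=Rosa: ✓ → 89
patient=Wes: ✗
patient=Tara: ✓ → 68
patient=Vik: ✓ → 13
patient=Jude: ✗
patient=Gus: ✓ → 37
bmi_sum = 78 + 2 + 89 + 68 + 13 + 37 = 287

287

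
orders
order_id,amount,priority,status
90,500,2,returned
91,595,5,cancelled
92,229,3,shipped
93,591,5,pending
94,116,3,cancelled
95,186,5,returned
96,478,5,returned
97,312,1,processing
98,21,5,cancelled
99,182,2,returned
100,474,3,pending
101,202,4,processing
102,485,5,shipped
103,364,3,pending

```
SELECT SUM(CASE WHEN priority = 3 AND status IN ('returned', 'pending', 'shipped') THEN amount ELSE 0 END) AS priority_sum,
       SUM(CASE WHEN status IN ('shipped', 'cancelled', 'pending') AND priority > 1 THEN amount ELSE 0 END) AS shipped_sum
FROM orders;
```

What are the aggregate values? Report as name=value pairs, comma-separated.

[priority_sum: priority = 3 AND status IN ('returned', 'pending', 'shipped')]
order_id=90: ✗
order_id=91: ✗
order_id=92: ✓ → 229
order_id=93: ✗
order_id=94: ✗
order_id=95: ✗
order_id=96: ✗
order_id=97: ✗
order_id=98: ✗
order_id=99: ✗
order_id=100: ✓ → 474
order_id=101: ✗
order_id=102: ✗
order_id=103: ✓ → 364
priority_sum = 229 + 474 + 364 = 1067
—
[shipped_sum: status IN ('shipped', 'cancelled', 'pending') AND priority > 1]
order_id=90: ✗
order_id=91: ✓ → 595
order_id=92: ✓ → 229
order_id=93: ✓ → 591
order_id=94: ✓ → 116
order_id=95: ✗
order_id=96: ✗
order_id=97: ✗
order_id=98: ✓ → 21
order_id=99: ✗
order_id=100: ✓ → 474
order_id=101: ✗
order_id=102: ✓ → 485
order_id=103: ✓ → 364
shipped_sum = 595 + 229 + 591 + 116 + 21 + 474 + 485 + 364 = 2875

priority_sum=1067, shipped_sum=2875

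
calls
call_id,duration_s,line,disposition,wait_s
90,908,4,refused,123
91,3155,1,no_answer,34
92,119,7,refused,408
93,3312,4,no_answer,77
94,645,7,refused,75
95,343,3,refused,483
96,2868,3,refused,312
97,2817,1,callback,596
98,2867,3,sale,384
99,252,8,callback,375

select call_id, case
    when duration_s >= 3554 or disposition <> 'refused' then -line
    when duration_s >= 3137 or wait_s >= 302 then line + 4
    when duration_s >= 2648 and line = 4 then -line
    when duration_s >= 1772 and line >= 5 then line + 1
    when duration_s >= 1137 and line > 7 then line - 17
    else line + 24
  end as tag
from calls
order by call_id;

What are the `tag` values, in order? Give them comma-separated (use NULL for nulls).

28, -1, 11, -4, 31, 7, 7, -1, -3, -8

call_id=90: ELSE → 28
call_id=91: duration_s >= 3554 or disposition <> 'refused' → -1
call_id=92: duration_s >= 3137 or wait_s >= 302 → 11
call_id=93: duration_s >= 3554 or disposition <> 'refused' → -4
call_id=94: ELSE → 31
call_id=95: duration_s >= 3137 or wait_s >= 302 → 7
call_id=96: duration_s >= 3137 or wait_s >= 302 → 7
call_id=97: duration_s >= 3554 or disposition <> 'refused' → -1
call_id=98: duration_s >= 3554 or disposition <> 'refused' → -3
call_id=99: duration_s >= 3554 or disposition <> 'refused' → -8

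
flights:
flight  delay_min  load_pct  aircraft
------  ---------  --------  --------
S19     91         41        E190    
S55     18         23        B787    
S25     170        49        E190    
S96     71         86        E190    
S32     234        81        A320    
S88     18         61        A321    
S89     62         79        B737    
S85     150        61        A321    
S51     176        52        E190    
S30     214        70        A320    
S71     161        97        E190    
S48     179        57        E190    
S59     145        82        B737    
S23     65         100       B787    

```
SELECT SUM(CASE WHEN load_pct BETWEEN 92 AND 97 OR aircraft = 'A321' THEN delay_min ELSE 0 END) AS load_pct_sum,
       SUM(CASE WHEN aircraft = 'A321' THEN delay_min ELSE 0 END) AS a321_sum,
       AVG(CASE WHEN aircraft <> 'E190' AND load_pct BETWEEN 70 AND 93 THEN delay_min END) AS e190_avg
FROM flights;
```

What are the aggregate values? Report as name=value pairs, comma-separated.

load_pct_sum=329, a321_sum=168, e190_avg=163.75

[load_pct_sum: load_pct BETWEEN 92 AND 97 OR aircraft = 'A321']
flight=S19: ✗
flight=S55: ✗
flight=S25: ✗
flight=S96: ✗
flight=S32: ✗
flight=S88: ✓ → 18
flight=S89: ✗
flight=S85: ✓ → 150
flight=S51: ✗
flight=S30: ✗
flight=S71: ✓ → 161
flight=S48: ✗
flight=S59: ✗
flight=S23: ✗
load_pct_sum = 18 + 150 + 161 = 329
—
[a321_sum: aircraft = 'A321']
flight=S19: ✗
flight=S55: ✗
flight=S25: ✗
flight=S96: ✗
flight=S32: ✗
flight=S88: ✓ → 18
flight=S89: ✗
flight=S85: ✓ → 150
flight=S51: ✗
flight=S30: ✗
flight=S71: ✗
flight=S48: ✗
flight=S59: ✗
flight=S23: ✗
a321_sum = 18 + 150 = 168
—
[e190_avg: aircraft <> 'E190' AND load_pct BETWEEN 70 AND 93]
flight=S19: ✗
flight=S55: ✗
flight=S25: ✗
flight=S96: ✗
flight=S32: ✓ → 234
flight=S88: ✗
flight=S89: ✓ → 62
flight=S85: ✗
flight=S51: ✗
flight=S30: ✓ → 214
flight=S71: ✗
flight=S48: ✗
flight=S59: ✓ → 145
flight=S23: ✗
e190_avg = (234 + 62 + 214 + 145) / 4 = 163.75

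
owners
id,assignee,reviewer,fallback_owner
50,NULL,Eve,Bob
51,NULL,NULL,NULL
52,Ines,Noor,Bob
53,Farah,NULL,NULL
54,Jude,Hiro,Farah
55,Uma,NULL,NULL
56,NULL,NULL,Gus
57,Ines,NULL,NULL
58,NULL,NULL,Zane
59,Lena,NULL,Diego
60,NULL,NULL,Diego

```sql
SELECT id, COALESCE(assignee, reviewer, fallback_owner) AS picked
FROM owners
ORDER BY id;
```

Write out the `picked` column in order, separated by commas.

id=50: assignee=NULL, reviewer=Eve → Eve
id=51: assignee=NULL, reviewer=NULL, fallback_owner=NULL (all NULL) → NULL
id=52: assignee=Ines → Ines
id=53: assignee=Farah → Farah
id=54: assignee=Jude → Jude
id=55: assignee=Uma → Uma
id=56: assignee=NULL, reviewer=NULL, fallback_owner=Gus → Gus
id=57: assignee=Ines → Ines
id=58: assignee=NULL, reviewer=NULL, fallback_owner=Zane → Zane
id=59: assignee=Lena → Lena
id=60: assignee=NULL, reviewer=NULL, fallback_owner=Diego → Diego

Eve, NULL, Ines, Farah, Jude, Uma, Gus, Ines, Zane, Lena, Diego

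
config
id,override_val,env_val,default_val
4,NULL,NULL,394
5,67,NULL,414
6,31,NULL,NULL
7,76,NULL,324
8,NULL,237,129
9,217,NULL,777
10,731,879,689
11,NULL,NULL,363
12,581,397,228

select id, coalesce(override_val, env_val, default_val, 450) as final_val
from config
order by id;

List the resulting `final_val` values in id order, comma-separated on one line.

id=4: override_val=NULL, env_val=NULL, default_val=394 → 394
id=5: override_val=67 → 67
id=6: override_val=31 → 31
id=7: override_val=76 → 76
id=8: override_val=NULL, env_val=237 → 237
id=9: override_val=217 → 217
id=10: override_val=731 → 731
id=11: override_val=NULL, env_val=NULL, default_val=363 → 363
id=12: override_val=581 → 581

394, 67, 31, 76, 237, 217, 731, 363, 581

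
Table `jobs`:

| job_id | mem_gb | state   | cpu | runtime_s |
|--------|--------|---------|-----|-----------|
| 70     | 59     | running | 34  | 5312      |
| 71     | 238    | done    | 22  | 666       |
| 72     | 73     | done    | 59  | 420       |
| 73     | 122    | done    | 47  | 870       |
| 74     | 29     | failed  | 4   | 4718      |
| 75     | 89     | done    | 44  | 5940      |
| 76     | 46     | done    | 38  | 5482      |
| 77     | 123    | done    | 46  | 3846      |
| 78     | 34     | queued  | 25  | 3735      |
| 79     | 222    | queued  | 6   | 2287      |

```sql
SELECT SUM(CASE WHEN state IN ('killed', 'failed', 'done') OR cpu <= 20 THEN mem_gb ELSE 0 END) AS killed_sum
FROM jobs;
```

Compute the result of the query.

job_id=70: ✗
job_id=71: ✓ → 238
job_id=72: ✓ → 73
job_id=73: ✓ → 122
job_id=74: ✓ → 29
job_id=75: ✓ → 89
job_id=76: ✓ → 46
job_id=77: ✓ → 123
job_id=78: ✗
job_id=79: ✓ → 222
killed_sum = 238 + 73 + 122 + 29 + 89 + 46 + 123 + 222 = 942

942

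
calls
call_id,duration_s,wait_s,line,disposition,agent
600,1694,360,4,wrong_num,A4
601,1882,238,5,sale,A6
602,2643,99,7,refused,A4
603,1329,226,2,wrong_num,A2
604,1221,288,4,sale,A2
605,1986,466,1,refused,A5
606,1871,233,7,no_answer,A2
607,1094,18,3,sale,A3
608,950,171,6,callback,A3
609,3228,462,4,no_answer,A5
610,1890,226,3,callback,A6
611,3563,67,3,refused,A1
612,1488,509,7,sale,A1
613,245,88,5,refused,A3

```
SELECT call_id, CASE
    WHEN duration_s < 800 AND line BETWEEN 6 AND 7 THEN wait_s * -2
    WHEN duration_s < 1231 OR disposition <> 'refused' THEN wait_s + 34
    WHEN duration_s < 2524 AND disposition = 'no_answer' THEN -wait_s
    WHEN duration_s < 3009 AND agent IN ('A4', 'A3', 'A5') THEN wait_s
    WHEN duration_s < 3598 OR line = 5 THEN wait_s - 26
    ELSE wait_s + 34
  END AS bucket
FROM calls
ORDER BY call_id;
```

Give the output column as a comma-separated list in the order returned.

394, 272, 99, 260, 322, 466, 267, 52, 205, 496, 260, 41, 543, 122

call_id=600: duration_s < 1231 OR disposition <> 'refused' → 394
call_id=601: duration_s < 1231 OR disposition <> 'refused' → 272
call_id=602: duration_s < 3009 AND agent IN ('A4', 'A3', 'A5') → 99
call_id=603: duration_s < 1231 OR disposition <> 'refused' → 260
call_id=604: duration_s < 1231 OR disposition <> 'refused' → 322
call_id=605: duration_s < 3009 AND agent IN ('A4', 'A3', 'A5') → 466
call_id=606: duration_s < 1231 OR disposition <> 'refused' → 267
call_id=607: duration_s < 1231 OR disposition <> 'refused' → 52
call_id=608: duration_s < 1231 OR disposition <> 'refused' → 205
call_id=609: duration_s < 1231 OR disposition <> 'refused' → 496
call_id=610: duration_s < 1231 OR disposition <> 'refused' → 260
call_id=611: duration_s < 3598 OR line = 5 → 41
call_id=612: duration_s < 1231 OR disposition <> 'refused' → 543
call_id=613: duration_s < 1231 OR disposition <> 'refused' → 122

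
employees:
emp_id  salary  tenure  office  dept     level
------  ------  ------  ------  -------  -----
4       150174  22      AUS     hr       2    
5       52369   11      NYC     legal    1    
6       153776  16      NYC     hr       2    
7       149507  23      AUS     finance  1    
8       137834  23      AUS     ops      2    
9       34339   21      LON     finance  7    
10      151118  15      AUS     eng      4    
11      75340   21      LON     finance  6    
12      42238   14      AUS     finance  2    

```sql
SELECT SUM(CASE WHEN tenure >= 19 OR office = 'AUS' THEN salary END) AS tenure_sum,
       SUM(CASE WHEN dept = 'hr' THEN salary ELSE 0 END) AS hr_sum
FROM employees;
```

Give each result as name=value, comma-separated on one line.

tenure_sum=740550, hr_sum=303950

[tenure_sum: tenure >= 19 OR office = 'AUS']
emp_id=4: ✓ → 150174
emp_id=5: ✗
emp_id=6: ✗
emp_id=7: ✓ → 149507
emp_id=8: ✓ → 137834
emp_id=9: ✓ → 34339
emp_id=10: ✓ → 151118
emp_id=11: ✓ → 75340
emp_id=12: ✓ → 42238
tenure_sum = 150174 + 149507 + 137834 + 34339 + 151118 + 75340 + 42238 = 740550
—
[hr_sum: dept = 'hr']
emp_id=4: ✓ → 150174
emp_id=5: ✗
emp_id=6: ✓ → 153776
emp_id=7: ✗
emp_id=8: ✗
emp_id=9: ✗
emp_id=10: ✗
emp_id=11: ✗
emp_id=12: ✗
hr_sum = 150174 + 153776 = 303950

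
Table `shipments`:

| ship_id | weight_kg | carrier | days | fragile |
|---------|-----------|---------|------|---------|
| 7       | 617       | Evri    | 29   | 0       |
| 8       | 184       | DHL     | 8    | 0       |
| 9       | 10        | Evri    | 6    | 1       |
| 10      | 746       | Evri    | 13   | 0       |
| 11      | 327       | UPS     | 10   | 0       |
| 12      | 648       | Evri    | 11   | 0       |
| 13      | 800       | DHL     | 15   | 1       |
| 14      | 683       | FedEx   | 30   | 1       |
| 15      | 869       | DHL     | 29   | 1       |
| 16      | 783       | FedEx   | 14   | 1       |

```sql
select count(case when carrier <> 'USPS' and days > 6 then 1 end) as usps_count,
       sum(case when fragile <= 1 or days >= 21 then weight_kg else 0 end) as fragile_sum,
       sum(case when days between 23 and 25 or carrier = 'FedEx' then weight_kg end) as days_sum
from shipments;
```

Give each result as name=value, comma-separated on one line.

[usps_count: carrier <> 'USPS' and days > 6]
ship_id=7: ✓ → 1
ship_id=8: ✓ → 1
ship_id=9: ✗
ship_id=10: ✓ → 1
ship_id=11: ✓ → 1
ship_id=12: ✓ → 1
ship_id=13: ✓ → 1
ship_id=14: ✓ → 1
ship_id=15: ✓ → 1
ship_id=16: ✓ → 1
usps_count = COUNT(1, 1, 1, 1, 1, 1, 1, 1, 1) = 9
—
[fragile_sum: fragile <= 1 or days >= 21]
ship_id=7: ✓ → 617
ship_id=8: ✓ → 184
ship_id=9: ✓ → 10
ship_id=10: ✓ → 746
ship_id=11: ✓ → 327
ship_id=12: ✓ → 648
ship_id=13: ✓ → 800
ship_id=14: ✓ → 683
ship_id=15: ✓ → 869
ship_id=16: ✓ → 783
fragile_sum = 617 + 184 + 10 + 746 + 327 + 648 + 800 + 683 + 869 + 783 = 5667
—
[days_sum: days between 23 and 25 or carrier = 'FedEx']
ship_id=7: ✗
ship_id=8: ✗
ship_id=9: ✗
ship_id=10: ✗
ship_id=11: ✗
ship_id=12: ✗
ship_id=13: ✗
ship_id=14: ✓ → 683
ship_id=15: ✗
ship_id=16: ✓ → 783
days_sum = 683 + 783 = 1466

usps_count=9, fragile_sum=5667, days_sum=1466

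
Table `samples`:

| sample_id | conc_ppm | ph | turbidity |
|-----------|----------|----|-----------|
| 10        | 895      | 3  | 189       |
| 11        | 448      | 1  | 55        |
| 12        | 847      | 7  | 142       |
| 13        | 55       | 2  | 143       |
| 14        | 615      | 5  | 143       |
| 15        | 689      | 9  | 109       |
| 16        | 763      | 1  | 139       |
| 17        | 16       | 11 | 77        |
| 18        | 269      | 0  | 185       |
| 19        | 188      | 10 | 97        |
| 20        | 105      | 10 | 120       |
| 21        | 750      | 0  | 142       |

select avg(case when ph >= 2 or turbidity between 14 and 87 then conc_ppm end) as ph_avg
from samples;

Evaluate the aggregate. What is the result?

428.6666666667

sample_id=10: ✓ → 895
sample_id=11: ✓ → 448
sample_id=12: ✓ → 847
sample_id=13: ✓ → 55
sample_id=14: ✓ → 615
sample_id=15: ✓ → 689
sample_id=16: ✗
sample_id=17: ✓ → 16
sample_id=18: ✗
sample_id=19: ✓ → 188
sample_id=20: ✓ → 105
sample_id=21: ✗
ph_avg = (895 + 448 + 847 + 55 + 615 + 689 + 16 + 188 + 105) / 9 = 428.6666666667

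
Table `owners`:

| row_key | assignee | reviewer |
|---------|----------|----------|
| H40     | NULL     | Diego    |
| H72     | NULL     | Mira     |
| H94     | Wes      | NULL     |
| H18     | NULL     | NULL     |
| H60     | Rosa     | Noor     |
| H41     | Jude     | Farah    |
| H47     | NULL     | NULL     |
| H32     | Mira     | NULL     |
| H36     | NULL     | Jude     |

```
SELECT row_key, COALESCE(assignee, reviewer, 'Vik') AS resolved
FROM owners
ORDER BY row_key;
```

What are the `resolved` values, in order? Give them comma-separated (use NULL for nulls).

Vik, Mira, Jude, Diego, Jude, Vik, Rosa, Mira, Wes

row_key=H18: assignee=NULL, reviewer=NULL, → literal Vik → Vik
row_key=H32: assignee=Mira → Mira
row_key=H36: assignee=NULL, reviewer=Jude → Jude
row_key=H40: assignee=NULL, reviewer=Diego → Diego
row_key=H41: assignee=Jude → Jude
row_key=H47: assignee=NULL, reviewer=NULL, → literal Vik → Vik
row_key=H60: assignee=Rosa → Rosa
row_key=H72: assignee=NULL, reviewer=Mira → Mira
row_key=H94: assignee=Wes → Wes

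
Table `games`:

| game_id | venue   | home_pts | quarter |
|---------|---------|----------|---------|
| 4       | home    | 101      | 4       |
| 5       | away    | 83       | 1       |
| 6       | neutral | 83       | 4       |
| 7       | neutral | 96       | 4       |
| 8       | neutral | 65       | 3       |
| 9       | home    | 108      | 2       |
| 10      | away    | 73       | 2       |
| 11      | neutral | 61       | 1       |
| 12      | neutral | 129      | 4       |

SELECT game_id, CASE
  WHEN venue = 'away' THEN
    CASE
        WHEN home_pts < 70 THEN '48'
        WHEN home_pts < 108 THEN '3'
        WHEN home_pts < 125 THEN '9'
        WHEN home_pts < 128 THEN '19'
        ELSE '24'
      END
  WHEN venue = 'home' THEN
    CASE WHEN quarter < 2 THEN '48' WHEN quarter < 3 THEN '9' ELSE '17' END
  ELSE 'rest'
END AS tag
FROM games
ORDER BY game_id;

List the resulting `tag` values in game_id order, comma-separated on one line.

17, 3, rest, rest, rest, 9, 3, rest, rest

game_id=4: venue='home' → inner[ELSE] → 17
game_id=5: venue='away' → inner[home_pts < 108] → 3
game_id=6: venue='neutral' → outer ELSE → rest
game_id=7: venue='neutral' → outer ELSE → rest
game_id=8: venue='neutral' → outer ELSE → rest
game_id=9: venue='home' → inner[quarter < 3] → 9
game_id=10: venue='away' → inner[home_pts < 108] → 3
game_id=11: venue='neutral' → outer ELSE → rest
game_id=12: venue='neutral' → outer ELSE → rest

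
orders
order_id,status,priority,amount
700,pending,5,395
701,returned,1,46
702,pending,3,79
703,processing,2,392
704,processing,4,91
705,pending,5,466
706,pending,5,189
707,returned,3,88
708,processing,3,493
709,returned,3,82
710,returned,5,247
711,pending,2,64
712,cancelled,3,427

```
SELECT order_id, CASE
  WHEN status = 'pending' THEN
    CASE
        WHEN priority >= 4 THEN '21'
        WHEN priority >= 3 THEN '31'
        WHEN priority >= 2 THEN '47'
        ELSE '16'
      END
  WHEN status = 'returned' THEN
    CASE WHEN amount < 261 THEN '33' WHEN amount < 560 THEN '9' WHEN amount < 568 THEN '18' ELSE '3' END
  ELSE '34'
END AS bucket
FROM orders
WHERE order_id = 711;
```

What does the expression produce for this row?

order_id = 711: status=pending, priority=2, amount=64.
status='pending' → inner[priority >= 2] → 47

47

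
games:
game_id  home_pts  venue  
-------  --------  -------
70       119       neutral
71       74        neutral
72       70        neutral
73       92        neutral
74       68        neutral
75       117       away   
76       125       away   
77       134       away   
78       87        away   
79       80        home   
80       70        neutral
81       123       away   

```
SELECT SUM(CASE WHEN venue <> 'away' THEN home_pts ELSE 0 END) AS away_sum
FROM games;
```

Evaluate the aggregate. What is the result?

game_id=70: ✓ → 119
game_id=71: ✓ → 74
game_id=72: ✓ → 70
game_id=73: ✓ → 92
game_id=74: ✓ → 68
game_id=75: ✗
game_id=76: ✗
game_id=77: ✗
game_id=78: ✗
game_id=79: ✓ → 80
game_id=80: ✓ → 70
game_id=81: ✗
away_sum = 119 + 74 + 70 + 92 + 68 + 80 + 70 = 573

573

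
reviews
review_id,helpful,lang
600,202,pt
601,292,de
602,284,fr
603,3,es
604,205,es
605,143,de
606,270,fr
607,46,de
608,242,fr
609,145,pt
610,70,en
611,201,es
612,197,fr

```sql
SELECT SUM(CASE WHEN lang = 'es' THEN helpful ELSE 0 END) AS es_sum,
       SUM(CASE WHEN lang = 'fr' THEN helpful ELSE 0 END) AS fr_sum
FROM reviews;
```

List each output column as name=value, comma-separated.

es_sum=409, fr_sum=993

[es_sum: lang = 'es']
review_id=600: ✗
review_id=601: ✗
review_id=602: ✗
review_id=603: ✓ → 3
review_id=604: ✓ → 205
review_id=605: ✗
review_id=606: ✗
review_id=607: ✗
review_id=608: ✗
review_id=609: ✗
review_id=610: ✗
review_id=611: ✓ → 201
review_id=612: ✗
es_sum = 3 + 205 + 201 = 409
—
[fr_sum: lang = 'fr']
review_id=600: ✗
review_id=601: ✗
review_id=602: ✓ → 284
review_id=603: ✗
review_id=604: ✗
review_id=605: ✗
review_id=606: ✓ → 270
review_id=607: ✗
review_id=608: ✓ → 242
review_id=609: ✗
review_id=610: ✗
review_id=611: ✗
review_id=612: ✓ → 197
fr_sum = 284 + 270 + 242 + 197 = 993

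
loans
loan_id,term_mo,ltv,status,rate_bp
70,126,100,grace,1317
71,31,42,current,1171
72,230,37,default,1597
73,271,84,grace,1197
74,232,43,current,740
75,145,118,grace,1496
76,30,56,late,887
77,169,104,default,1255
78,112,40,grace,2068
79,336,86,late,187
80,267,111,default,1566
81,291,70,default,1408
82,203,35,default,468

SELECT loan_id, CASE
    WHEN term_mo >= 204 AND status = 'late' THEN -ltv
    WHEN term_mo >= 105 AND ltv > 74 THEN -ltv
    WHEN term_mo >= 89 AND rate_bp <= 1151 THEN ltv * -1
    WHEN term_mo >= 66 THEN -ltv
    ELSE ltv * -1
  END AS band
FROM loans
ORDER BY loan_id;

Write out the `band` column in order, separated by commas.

loan_id=70: term_mo >= 105 AND ltv > 74 → -100
loan_id=71: ELSE → -42
loan_id=72: term_mo >= 66 → -37
loan_id=73: term_mo >= 105 AND ltv > 74 → -84
loan_id=74: term_mo >= 89 AND rate_bp <= 1151 → -43
loan_id=75: term_mo >= 105 AND ltv > 74 → -118
loan_id=76: ELSE → -56
loan_id=77: term_mo >= 105 AND ltv > 74 → -104
loan_id=78: term_mo >= 66 → -40
loan_id=79: term_mo >= 204 AND status = 'late' → -86
loan_id=80: term_mo >= 105 AND ltv > 74 → -111
loan_id=81: term_mo >= 66 → -70
loan_id=82: term_mo >= 89 AND rate_bp <= 1151 → -35

-100, -42, -37, -84, -43, -118, -56, -104, -40, -86, -111, -70, -35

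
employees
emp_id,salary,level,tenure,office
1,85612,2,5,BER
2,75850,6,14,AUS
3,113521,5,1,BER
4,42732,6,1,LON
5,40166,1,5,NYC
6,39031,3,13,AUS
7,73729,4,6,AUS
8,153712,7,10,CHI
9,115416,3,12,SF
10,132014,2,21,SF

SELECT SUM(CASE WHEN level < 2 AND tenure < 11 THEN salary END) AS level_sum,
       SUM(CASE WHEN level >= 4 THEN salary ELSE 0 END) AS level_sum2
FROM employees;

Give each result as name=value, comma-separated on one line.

level_sum=40166, level_sum2=459544

[level_sum: level < 2 AND tenure < 11]
emp_id=1: ✗
emp_id=2: ✗
emp_id=3: ✗
emp_id=4: ✗
emp_id=5: ✓ → 40166
emp_id=6: ✗
emp_id=7: ✗
emp_id=8: ✗
emp_id=9: ✗
emp_id=10: ✗
level_sum = 40166
—
[level_sum2: level >= 4]
emp_id=1: ✗
emp_id=2: ✓ → 75850
emp_id=3: ✓ → 113521
emp_id=4: ✓ → 42732
emp_id=5: ✗
emp_id=6: ✗
emp_id=7: ✓ → 73729
emp_id=8: ✓ → 153712
emp_id=9: ✗
emp_id=10: ✗
level_sum2 = 75850 + 113521 + 42732 + 73729 + 153712 = 459544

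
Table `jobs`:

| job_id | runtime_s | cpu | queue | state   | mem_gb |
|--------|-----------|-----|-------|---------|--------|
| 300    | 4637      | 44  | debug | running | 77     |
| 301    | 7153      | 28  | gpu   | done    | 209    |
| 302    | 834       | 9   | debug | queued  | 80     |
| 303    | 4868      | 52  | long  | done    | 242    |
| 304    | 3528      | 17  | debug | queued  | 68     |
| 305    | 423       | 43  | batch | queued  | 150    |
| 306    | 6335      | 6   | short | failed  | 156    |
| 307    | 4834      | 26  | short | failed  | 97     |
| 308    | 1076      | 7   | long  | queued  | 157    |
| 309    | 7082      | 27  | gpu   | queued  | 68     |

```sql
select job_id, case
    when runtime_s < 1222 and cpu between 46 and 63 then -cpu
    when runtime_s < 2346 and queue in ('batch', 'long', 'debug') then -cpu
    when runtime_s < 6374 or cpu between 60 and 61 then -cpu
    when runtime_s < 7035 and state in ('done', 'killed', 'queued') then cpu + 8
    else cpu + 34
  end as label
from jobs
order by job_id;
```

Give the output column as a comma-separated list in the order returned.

job_id=300: runtime_s < 6374 or cpu between 60 and 61 → -44
job_id=301: ELSE → 62
job_id=302: runtime_s < 2346 and queue in ('batch', 'long', 'debug') → -9
job_id=303: runtime_s < 6374 or cpu between 60 and 61 → -52
job_id=304: runtime_s < 6374 or cpu between 60 and 61 → -17
job_id=305: runtime_s < 2346 and queue in ('batch', 'long', 'debug') → -43
job_id=306: runtime_s < 6374 or cpu between 60 and 61 → -6
job_id=307: runtime_s < 6374 or cpu between 60 and 61 → -26
job_id=308: runtime_s < 2346 and queue in ('batch', 'long', 'debug') → -7
job_id=309: ELSE → 61

-44, 62, -9, -52, -17, -43, -6, -26, -7, 61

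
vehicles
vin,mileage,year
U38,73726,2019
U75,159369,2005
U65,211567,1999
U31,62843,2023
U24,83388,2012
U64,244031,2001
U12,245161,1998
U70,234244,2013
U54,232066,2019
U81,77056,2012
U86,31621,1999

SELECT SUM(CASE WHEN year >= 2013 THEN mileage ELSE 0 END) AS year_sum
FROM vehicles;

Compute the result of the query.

vin=U38: ✓ → 73726
vin=U75: ✗
vin=U65: ✗
vin=U31: ✓ → 62843
vin=U24: ✗
vin=U64: ✗
vin=U12: ✗
vin=U70: ✓ → 234244
vin=U54: ✓ → 232066
vin=U81: ✗
vin=U86: ✗
year_sum = 73726 + 62843 + 234244 + 232066 = 602879

602879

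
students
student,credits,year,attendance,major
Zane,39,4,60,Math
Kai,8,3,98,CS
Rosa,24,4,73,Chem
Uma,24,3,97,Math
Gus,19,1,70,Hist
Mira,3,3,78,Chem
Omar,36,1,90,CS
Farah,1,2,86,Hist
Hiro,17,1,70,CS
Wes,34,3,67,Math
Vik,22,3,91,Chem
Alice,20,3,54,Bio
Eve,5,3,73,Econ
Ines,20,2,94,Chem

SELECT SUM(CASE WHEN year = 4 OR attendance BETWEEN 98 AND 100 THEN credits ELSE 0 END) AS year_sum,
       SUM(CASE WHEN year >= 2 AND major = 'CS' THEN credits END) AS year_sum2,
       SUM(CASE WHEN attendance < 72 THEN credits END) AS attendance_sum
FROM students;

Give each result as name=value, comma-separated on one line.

year_sum=71, year_sum2=8, attendance_sum=129

[year_sum: year = 4 OR attendance BETWEEN 98 AND 100]
student=Zane: ✓ → 39
student=Kai: ✓ → 8
student=Rosa: ✓ → 24
student=Uma: ✗
student=Gus: ✗
student=Mira: ✗
student=Omar: ✗
student=Farah: ✗
student=Hiro: ✗
student=Wes: ✗
student=Vik: ✗
student=Alice: ✗
student=Eve: ✗
student=Ines: ✗
year_sum = 39 + 8 + 24 = 71
—
[year_sum2: year >= 2 AND major = 'CS']
student=Zane: ✗
student=Kai: ✓ → 8
student=Rosa: ✗
student=Uma: ✗
student=Gus: ✗
student=Mira: ✗
student=Omar: ✗
student=Farah: ✗
student=Hiro: ✗
student=Wes: ✗
student=Vik: ✗
student=Alice: ✗
student=Eve: ✗
student=Ines: ✗
year_sum2 = 8
—
[attendance_sum: attendance < 72]
student=Zane: ✓ → 39
student=Kai: ✗
student=Rosa: ✗
student=Uma: ✗
student=Gus: ✓ → 19
student=Mira: ✗
student=Omar: ✗
student=Farah: ✗
student=Hiro: ✓ → 17
student=Wes: ✓ → 34
student=Vik: ✗
student=Alice: ✓ → 20
student=Eve: ✗
student=Ines: ✗
attendance_sum = 39 + 19 + 17 + 34 + 20 = 129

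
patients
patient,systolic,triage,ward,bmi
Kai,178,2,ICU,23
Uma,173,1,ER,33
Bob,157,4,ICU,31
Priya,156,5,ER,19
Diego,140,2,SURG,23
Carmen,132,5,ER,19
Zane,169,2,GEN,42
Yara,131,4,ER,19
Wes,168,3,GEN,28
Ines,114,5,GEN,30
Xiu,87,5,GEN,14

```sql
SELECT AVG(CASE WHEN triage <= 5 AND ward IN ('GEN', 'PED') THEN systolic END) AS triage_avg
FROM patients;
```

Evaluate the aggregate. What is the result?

134.5

patient=Kai: ✗
patient=Uma: ✗
patient=Bob: ✗
patient=Priya: ✗
patient=Diego: ✗
patient=Carmen: ✗
patient=Zane: ✓ → 169
patient=Yara: ✗
patient=Wes: ✓ → 168
patient=Ines: ✓ → 114
patient=Xiu: ✓ → 87
triage_avg = (169 + 168 + 114 + 87) / 4 = 134.5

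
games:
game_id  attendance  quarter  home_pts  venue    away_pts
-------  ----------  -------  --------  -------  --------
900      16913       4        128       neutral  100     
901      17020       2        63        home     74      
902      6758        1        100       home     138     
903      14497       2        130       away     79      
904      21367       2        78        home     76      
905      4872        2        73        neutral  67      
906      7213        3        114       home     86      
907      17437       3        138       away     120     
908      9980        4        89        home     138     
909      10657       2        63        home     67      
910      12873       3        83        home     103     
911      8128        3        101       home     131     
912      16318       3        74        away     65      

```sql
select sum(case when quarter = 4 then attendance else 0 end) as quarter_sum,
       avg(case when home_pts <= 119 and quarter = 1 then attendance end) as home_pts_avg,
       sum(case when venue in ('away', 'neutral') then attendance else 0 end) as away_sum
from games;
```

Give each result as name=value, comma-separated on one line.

[quarter_sum: quarter = 4]
game_id=900: ✓ → 16913
game_id=901: ✗
game_id=902: ✗
game_id=903: ✗
game_id=904: ✗
game_id=905: ✗
game_id=906: ✗
game_id=907: ✗
game_id=908: ✓ → 9980
game_id=909: ✗
game_id=910: ✗
game_id=911: ✗
game_id=912: ✗
quarter_sum = 16913 + 9980 = 26893
—
[home_pts_avg: home_pts <= 119 and quarter = 1]
game_id=900: ✗
game_id=901: ✗
game_id=902: ✓ → 6758
game_id=903: ✗
game_id=904: ✗
game_id=905: ✗
game_id=906: ✗
game_id=907: ✗
game_id=908: ✗
game_id=909: ✗
game_id=910: ✗
game_id=911: ✗
game_id=912: ✗
home_pts_avg = 6758
—
[away_sum: venue in ('away', 'neutral')]
game_id=900: ✓ → 16913
game_id=901: ✗
game_id=902: ✗
game_id=903: ✓ → 14497
game_id=904: ✗
game_id=905: ✓ → 4872
game_id=906: ✗
game_id=907: ✓ → 17437
game_id=908: ✗
game_id=909: ✗
game_id=910: ✗
game_id=911: ✗
game_id=912: ✓ → 16318
away_sum = 16913 + 14497 + 4872 + 17437 + 16318 = 70037

quarter_sum=26893, home_pts_avg=6758, away_sum=70037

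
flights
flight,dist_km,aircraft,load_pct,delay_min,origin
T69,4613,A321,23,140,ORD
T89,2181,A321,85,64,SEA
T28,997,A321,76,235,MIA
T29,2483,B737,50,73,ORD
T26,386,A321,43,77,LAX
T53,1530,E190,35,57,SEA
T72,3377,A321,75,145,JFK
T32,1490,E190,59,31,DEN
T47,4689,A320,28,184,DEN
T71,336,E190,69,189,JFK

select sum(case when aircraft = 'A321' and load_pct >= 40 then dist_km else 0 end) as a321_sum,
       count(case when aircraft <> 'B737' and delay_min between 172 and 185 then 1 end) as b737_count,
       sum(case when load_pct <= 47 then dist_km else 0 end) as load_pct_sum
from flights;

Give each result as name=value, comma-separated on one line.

a321_sum=6941, b737_count=1, load_pct_sum=11218

[a321_sum: aircraft = 'A321' and load_pct >= 40]
flight=T69: ✗
flight=T89: ✓ → 2181
flight=T28: ✓ → 997
flight=T29: ✗
flight=T26: ✓ → 386
flight=T53: ✗
flight=T72: ✓ → 3377
flight=T32: ✗
flight=T47: ✗
flight=T71: ✗
a321_sum = 2181 + 997 + 386 + 3377 = 6941
—
[b737_count: aircraft <> 'B737' and delay_min between 172 and 185]
flight=T69: ✗
flight=T89: ✗
flight=T28: ✗
flight=T29: ✗
flight=T26: ✗
flight=T53: ✗
flight=T72: ✗
flight=T32: ✗
flight=T47: ✓ → 1
flight=T71: ✗
b737_count = COUNT(1) = 1
—
[load_pct_sum: load_pct <= 47]
flight=T69: ✓ → 4613
flight=T89: ✗
flight=T28: ✗
flight=T29: ✗
flight=T26: ✓ → 386
flight=T53: ✓ → 1530
flight=T72: ✗
flight=T32: ✗
flight=T47: ✓ → 4689
flight=T71: ✗
load_pct_sum = 4613 + 386 + 1530 + 4689 = 11218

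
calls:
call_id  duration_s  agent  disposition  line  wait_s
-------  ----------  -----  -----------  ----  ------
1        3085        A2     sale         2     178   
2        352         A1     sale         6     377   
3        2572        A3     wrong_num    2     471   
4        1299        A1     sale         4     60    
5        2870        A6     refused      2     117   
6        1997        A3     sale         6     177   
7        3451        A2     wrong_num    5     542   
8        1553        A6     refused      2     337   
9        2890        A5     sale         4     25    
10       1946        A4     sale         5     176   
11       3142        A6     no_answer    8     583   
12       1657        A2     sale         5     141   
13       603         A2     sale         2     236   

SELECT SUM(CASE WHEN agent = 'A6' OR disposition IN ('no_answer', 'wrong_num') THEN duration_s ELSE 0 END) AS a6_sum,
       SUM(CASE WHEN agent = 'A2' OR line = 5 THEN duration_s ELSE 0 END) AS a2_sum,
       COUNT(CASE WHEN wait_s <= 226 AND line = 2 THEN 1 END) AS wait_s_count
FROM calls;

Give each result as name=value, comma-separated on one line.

[a6_sum: agent = 'A6' OR disposition IN ('no_answer', 'wrong_num')]
call_id=1: ✗
call_id=2: ✗
call_id=3: ✓ → 2572
call_id=4: ✗
call_id=5: ✓ → 2870
call_id=6: ✗
call_id=7: ✓ → 3451
call_id=8: ✓ → 1553
call_id=9: ✗
call_id=10: ✗
call_id=11: ✓ → 3142
call_id=12: ✗
call_id=13: ✗
a6_sum = 2572 + 2870 + 3451 + 1553 + 3142 = 13588
—
[a2_sum: agent = 'A2' OR line = 5]
call_id=1: ✓ → 3085
call_id=2: ✗
call_id=3: ✗
call_id=4: ✗
call_id=5: ✗
call_id=6: ✗
call_id=7: ✓ → 3451
call_id=8: ✗
call_id=9: ✗
call_id=10: ✓ → 1946
call_id=11: ✗
call_id=12: ✓ → 1657
call_id=13: ✓ → 603
a2_sum = 3085 + 3451 + 1946 + 1657 + 603 = 10742
—
[wait_s_count: wait_s <= 226 AND line = 2]
call_id=1: ✓ → 1
call_id=2: ✗
call_id=3: ✗
call_id=4: ✗
call_id=5: ✓ → 1
call_id=6: ✗
call_id=7: ✗
call_id=8: ✗
call_id=9: ✗
call_id=10: ✗
call_id=11: ✗
call_id=12: ✗
call_id=13: ✗
wait_s_count = COUNT(1, 1) = 2

a6_sum=13588, a2_sum=10742, wait_s_count=2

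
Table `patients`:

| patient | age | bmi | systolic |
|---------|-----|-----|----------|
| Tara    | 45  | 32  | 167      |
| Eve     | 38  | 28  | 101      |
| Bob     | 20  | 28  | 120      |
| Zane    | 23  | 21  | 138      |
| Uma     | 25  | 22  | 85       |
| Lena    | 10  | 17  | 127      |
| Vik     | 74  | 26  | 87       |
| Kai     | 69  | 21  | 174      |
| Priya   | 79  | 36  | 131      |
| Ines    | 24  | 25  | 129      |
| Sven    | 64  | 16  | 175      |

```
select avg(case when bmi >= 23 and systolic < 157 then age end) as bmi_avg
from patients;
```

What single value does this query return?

47

patient=Tara: ✗
patient=Eve: ✓ → 38
patient=Bob: ✓ → 20
patient=Zane: ✗
patient=Uma: ✗
patient=Lena: ✗
patient=Vik: ✓ → 74
patient=Kai: ✗
patient=Priya: ✓ → 79
patient=Ines: ✓ → 24
patient=Sven: ✗
bmi_avg = (38 + 20 + 74 + 79 + 24) / 5 = 47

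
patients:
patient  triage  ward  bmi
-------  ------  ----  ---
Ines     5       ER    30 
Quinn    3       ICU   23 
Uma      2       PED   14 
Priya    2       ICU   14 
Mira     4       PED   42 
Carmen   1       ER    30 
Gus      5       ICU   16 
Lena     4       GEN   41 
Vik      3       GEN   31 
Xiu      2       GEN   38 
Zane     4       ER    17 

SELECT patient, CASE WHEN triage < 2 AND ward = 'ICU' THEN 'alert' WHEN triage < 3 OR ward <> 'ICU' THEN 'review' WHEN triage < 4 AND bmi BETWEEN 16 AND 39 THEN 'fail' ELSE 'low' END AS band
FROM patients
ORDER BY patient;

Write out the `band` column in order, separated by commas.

patient=Carmen: triage < 3 OR ward <> 'ICU' → review
patient=Gus: ELSE → low
patient=Ines: triage < 3 OR ward <> 'ICU' → review
patient=Lena: triage < 3 OR ward <> 'ICU' → review
patient=Mira: triage < 3 OR ward <> 'ICU' → review
patient=Priya: triage < 3 OR ward <> 'ICU' → review
patient=Quinn: triage < 4 AND bmi BETWEEN 16 AND 39 → fail
patient=Uma: triage < 3 OR ward <> 'ICU' → review
patient=Vik: triage < 3 OR ward <> 'ICU' → review
patient=Xiu: triage < 3 OR ward <> 'ICU' → review
patient=Zane: triage < 3 OR ward <> 'ICU' → review

review, low, review, review, review, review, fail, review, review, review, review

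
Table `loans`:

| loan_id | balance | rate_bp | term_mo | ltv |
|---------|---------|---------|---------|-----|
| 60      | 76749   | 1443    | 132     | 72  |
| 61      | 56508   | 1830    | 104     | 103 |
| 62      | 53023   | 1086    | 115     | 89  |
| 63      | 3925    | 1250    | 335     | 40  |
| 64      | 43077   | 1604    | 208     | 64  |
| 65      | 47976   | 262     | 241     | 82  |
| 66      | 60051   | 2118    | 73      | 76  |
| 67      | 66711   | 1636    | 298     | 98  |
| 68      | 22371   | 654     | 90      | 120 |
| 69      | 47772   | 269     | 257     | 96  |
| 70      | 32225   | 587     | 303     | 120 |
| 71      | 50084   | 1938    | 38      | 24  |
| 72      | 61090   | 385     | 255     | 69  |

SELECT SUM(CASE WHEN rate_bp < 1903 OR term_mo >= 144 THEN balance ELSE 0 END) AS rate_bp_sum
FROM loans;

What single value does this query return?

loan_id=60: ✓ → 76749
loan_id=61: ✓ → 56508
loan_id=62: ✓ → 53023
loan_id=63: ✓ → 3925
loan_id=64: ✓ → 43077
loan_id=65: ✓ → 47976
loan_id=66: ✗
loan_id=67: ✓ → 66711
loan_id=68: ✓ → 22371
loan_id=69: ✓ → 47772
loan_id=70: ✓ → 32225
loan_id=71: ✗
loan_id=72: ✓ → 61090
rate_bp_sum = 76749 + 56508 + 53023 + 3925 + 43077 + 47976 + 66711 + 22371 + 47772 + 32225 + 61090 = 511427

511427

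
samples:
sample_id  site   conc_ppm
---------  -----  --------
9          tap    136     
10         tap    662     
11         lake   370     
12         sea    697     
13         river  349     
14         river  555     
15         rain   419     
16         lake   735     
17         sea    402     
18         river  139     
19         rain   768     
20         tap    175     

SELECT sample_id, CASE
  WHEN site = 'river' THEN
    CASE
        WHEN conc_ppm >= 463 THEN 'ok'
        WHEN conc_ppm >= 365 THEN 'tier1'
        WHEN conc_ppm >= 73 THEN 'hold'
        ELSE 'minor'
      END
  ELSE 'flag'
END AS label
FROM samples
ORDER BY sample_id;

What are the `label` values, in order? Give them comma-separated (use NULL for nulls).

flag, flag, flag, flag, hold, ok, flag, flag, flag, hold, flag, flag

sample_id=9: site='tap' → outer ELSE → flag
sample_id=10: site='tap' → outer ELSE → flag
sample_id=11: site='lake' → outer ELSE → flag
sample_id=12: site='sea' → outer ELSE → flag
sample_id=13: site='river' → inner[conc_ppm >= 73] → hold
sample_id=14: site='river' → inner[conc_ppm >= 463] → ok
sample_id=15: site='rain' → outer ELSE → flag
sample_id=16: site='lake' → outer ELSE → flag
sample_id=17: site='sea' → outer ELSE → flag
sample_id=18: site='river' → inner[conc_ppm >= 73] → hold
sample_id=19: site='rain' → outer ELSE → flag
sample_id=20: site='tap' → outer ELSE → flag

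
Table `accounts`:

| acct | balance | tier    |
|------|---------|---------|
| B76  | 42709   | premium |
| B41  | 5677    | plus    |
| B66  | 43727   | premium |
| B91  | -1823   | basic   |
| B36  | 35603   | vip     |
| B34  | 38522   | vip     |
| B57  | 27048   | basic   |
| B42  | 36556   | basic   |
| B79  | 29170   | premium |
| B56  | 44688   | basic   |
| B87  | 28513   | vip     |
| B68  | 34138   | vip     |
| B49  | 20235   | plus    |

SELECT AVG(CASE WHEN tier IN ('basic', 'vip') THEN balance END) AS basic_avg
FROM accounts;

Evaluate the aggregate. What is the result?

acct=B76: ✗
acct=B41: ✗
acct=B66: ✗
acct=B91: ✓ → -1823
acct=B36: ✓ → 35603
acct=B34: ✓ → 38522
acct=B57: ✓ → 27048
acct=B42: ✓ → 36556
acct=B79: ✗
acct=B56: ✓ → 44688
acct=B87: ✓ → 28513
acct=B68: ✓ → 34138
acct=B49: ✗
basic_avg = (-1823 + 35603 + 38522 + 27048 + 36556 + 44688 + 28513 + 34138) / 8 = 30405.625

30405.625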